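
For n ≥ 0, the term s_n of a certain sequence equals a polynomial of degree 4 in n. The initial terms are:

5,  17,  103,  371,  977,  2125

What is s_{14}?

94267

1st diffs: 12, 86, 268, 606, 1148.
2nd diffs: 74, 182, 338, 542.
3rd diffs: 108, 156, 204.
4th diffs: 48, 48 (constant).
Newton forward-difference form: s_n = 5 + 12·C(n,1) + 74·C(n,2) + 108·C(n,3) + 48·C(n,4).
At n = 14: n = 14, so s_{14} = 5 + 168 + 6734 + 39312 + 48048 = 94267.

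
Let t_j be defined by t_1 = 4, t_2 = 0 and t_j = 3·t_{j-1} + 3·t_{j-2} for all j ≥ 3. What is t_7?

2052

Iterate the recurrence:
t_3 = 12;  t_4 = 36;  t_5 = 144;  t_6 = 540;  t_7 = 2052.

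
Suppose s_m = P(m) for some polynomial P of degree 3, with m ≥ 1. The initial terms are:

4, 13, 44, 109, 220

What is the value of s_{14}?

1st diffs: 9, 31, 65, 111.
2nd diffs: 22, 34, 46.
3rd diffs: 12, 12 (constant).
Newton forward-difference form: s_m = 4 + 9·C(m-1,1) + 22·C(m-1,2) + 12·C(m-1,3).
At m = 14: m-1 = 13, so s_{14} = 4 + 117 + 1716 + 3432 = 5269.

5269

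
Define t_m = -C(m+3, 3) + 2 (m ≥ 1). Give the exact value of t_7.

-118

C(10, 3) = 120, so t_7 = -118.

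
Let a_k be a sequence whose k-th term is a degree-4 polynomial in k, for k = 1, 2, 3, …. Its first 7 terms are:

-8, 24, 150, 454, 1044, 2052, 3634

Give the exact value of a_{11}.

19662

1st diffs: 32, 126, 304, 590, 1008, 1582.
2nd diffs: 94, 178, 286, 418, 574.
3rd diffs: 84, 108, 132, 156.
4th diffs: 24, 24, 24 (constant).
So a_k = k^4 + 4k^3 - 2k^2 - 5k - 6.
Evaluating at k = 11 gives a_{11} = 19662.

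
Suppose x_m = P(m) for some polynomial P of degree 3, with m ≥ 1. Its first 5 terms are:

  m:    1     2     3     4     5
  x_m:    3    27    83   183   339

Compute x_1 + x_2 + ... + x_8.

3328

1st diffs: 24, 56, 100, 156.
2nd diffs: 32, 44, 56.
3rd diffs: 12, 12 (constant).
So x_m = 2m^3 + 4m^2 - 2m - 1.
Continuing: 563, 867, 1263.
Summing m = 1..8 (8 terms) gives 3328.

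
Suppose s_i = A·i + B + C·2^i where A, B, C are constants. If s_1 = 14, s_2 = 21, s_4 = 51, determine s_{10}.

2085

The three given values yield: A + B + 2C = 14; 2A + B + 4C = 21; 4A + B + 16C = 51.
Subtracting the first from the second: A + 2C = 7.
Subtracting the second from the third: 2A + 12C = 30.
Solving: C = 2, A = 3, then B = 7.
Therefore s_{10} = 30 + 7 + 2·1024 = 2085.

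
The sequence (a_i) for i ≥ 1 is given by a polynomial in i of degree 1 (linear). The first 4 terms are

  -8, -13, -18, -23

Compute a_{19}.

-98

1st diffs: -5, -5, -5 (constant).
So a_i = -5i - 3.
Evaluating at i = 19 gives a_{19} = -98.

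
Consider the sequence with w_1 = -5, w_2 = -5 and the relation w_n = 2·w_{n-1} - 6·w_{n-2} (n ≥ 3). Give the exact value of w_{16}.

Iterate the recurrence:
w_3 = 20; w_4 = 70; w_5 = 20; …; w_{13} = -76480; w_{14} = 416320; w_{15} = 1291520; w_{16} = 85120.

85120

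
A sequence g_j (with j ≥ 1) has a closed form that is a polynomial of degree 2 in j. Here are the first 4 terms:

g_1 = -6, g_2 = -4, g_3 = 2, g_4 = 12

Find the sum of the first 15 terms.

1940

1st diffs: 2, 6, 10.
2nd diffs: 4, 4 (constant).
Newton forward-difference form: g_j = -6 + 2·C(j-1,1) + 4·C(j-1,2).
Continuing: …, 26, 44, 66, 92, …, g_{15} = 386.
Summing j = 1..15 (15 terms) gives 1940.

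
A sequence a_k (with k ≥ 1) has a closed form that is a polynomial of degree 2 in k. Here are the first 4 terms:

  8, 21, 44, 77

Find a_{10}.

485

1st diffs: 13, 23, 33.
2nd diffs: 10, 10 (constant).
Newton forward-difference form: a_k = 8 + 13·C(k-1,1) + 10·C(k-1,2).
At k = 10: k-1 = 9, so a_{10} = 8 + 117 + 360 = 485.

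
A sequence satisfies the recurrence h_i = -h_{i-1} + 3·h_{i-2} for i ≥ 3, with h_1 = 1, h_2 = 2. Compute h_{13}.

h_3 = 1  h_4 = 5  h_5 = -2  …  h_{10} = 365  h_{11} = -794  h_{12} = 1889  h_{13} = -4271.

-4271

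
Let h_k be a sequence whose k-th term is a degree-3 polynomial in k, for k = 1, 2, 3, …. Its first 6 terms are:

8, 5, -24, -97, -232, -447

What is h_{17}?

-13240

1st diffs: -3, -29, -73, -135, -215.
2nd diffs: -26, -44, -62, -80.
3rd diffs: -18, -18, -18 (constant).
Newton forward-difference form: h_k = 8 + (-3)·C(k-1,1) + (-26)·C(k-1,2) + (-18)·C(k-1,3).
At k = 17: k-1 = 16, so h_{17} = 8 - 48 - 3120 - 10080 = -13240.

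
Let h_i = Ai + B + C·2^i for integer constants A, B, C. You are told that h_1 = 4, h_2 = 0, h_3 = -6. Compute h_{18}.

-262172

Write the equations: A + B + 2C = 4; 2A + B + 4C = 0; 3A + B + 8C = -6.
Subtracting the first from the second: A + 2C = -4.
Subtracting the second from the third: A + 4C = -6.
Solving: C = -1, A = -2, then B = 8.
Hence h_{18} = -2·18 + 8 + (-1)·262144 = -262172.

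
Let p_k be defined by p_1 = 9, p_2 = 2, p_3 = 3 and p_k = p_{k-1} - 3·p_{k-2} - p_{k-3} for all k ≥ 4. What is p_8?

84

Step forward from the initial values:
p_4 = -12;  p_5 = -23;  p_6 = 10;  p_7 = 91;  p_8 = 84.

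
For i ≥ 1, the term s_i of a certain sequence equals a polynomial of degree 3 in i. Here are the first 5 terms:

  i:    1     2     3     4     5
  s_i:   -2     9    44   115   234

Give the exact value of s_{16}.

8143

1st diffs: 11, 35, 71, 119.
2nd diffs: 24, 36, 48.
3rd diffs: 12, 12 (constant).
Newton forward-difference form: s_i = -2 + 11·C(i-1,1) + 24·C(i-1,2) + 12·C(i-1,3).
At i = 16: i-1 = 15, so s_{16} = -2 + 165 + 2520 + 5460 = 8143.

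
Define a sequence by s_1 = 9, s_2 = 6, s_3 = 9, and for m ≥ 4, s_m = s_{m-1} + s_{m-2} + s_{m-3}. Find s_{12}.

Step forward from the initial values:
s_4 = 24  s_5 = 39  s_6 = 72  s_7 = 135  s_8 = 246  s_9 = 453  s_{10} = 834  s_{11} = 1533  s_{12} = 2820.

2820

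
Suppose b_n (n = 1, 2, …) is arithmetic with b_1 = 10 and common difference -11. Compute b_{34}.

-353

b_n = 10 + (n - 1)·(-11).
b_{34} = 10 + 33·(-11) = -353.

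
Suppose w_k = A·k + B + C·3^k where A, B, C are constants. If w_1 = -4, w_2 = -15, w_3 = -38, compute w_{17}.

-129140244

Write the equations: A + B + 3C = -4; 2A + B + 9C = -15; 3A + B + 27C = -38.
Subtracting the first from the second: A + 6C = -11.
Subtracting the second from the third: A + 18C = -23.
Solving: C = -1, A = -5, then B = 4.
Hence w_{17} = -5·17 + 4 + (-1)·129140163 = -129140244.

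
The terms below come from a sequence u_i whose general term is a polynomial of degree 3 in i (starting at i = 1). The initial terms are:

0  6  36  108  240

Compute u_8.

1st diffs: 6, 30, 72, 132.
2nd diffs: 24, 42, 60.
3rd diffs: 18, 18 (constant).
Newton forward-difference form: u_i = 6·C(i-1,1) + 24·C(i-1,2) + 18·C(i-1,3).
At i = 8: i-1 = 7, so u_8 = 42 + 504 + 630 = 1176.

1176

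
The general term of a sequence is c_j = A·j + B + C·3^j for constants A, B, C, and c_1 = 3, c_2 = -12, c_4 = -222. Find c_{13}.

-4782921

The three given values yield: A + B + 3C = 3; 2A + B + 9C = -12; 4A + B + 81C = -222.
Subtracting the first from the second: A + 6C = -15.
Subtracting the second from the third: 2A + 72C = -210.
Solving: C = -3, A = 3, then B = 9.
Hence c_{13} = 3·13 + 9 + (-3)·1594323 = -4782921.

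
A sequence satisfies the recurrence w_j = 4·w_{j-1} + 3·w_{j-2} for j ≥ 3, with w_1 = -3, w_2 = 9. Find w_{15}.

2911910283

Step forward from the initial values:
w_3 = 27  w_4 = 135  w_5 = 621  …  w_{12} = 29040903  w_{13} = 134916813  w_{14} = 626789961  w_{15} = 2911910283.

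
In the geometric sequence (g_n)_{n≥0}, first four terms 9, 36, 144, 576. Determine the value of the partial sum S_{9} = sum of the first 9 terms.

Common ratio r = 4.
g_n = 9·4^(n-0).
S = 9·(4^9 - 1)/(4 - 1) = 9·(262144 - 1)/(3) = 786429.

786429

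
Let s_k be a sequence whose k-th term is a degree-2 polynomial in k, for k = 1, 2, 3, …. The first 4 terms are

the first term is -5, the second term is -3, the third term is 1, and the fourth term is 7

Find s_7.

37

1st diffs: 2, 4, 6.
2nd diffs: 2, 2 (constant).
Newton forward-difference form: s_k = -5 + 2·C(k-1,1) + 2·C(k-1,2).
At k = 7: k-1 = 6, so s_7 = -5 + 12 + 30 = 37.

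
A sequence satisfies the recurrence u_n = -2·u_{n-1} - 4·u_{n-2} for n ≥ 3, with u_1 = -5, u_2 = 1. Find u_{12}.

Applying the relation repeatedly:
u_3 = 18;  u_4 = -40;  u_5 = 8;  u_6 = 144;  u_7 = -320;  u_8 = 64;  u_9 = 1152;  u_{10} = -2560;  u_{11} = 512;  u_{12} = 9216.

9216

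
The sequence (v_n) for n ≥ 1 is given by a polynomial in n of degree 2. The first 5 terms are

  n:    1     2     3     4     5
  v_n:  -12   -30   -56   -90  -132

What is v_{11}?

1st diffs: -18, -26, -34, -42.
2nd diffs: -8, -8, -8 (constant).
So v_n = -4n^2 - 6n - 2.
Evaluating at n = 11 gives v_{11} = -552.

-552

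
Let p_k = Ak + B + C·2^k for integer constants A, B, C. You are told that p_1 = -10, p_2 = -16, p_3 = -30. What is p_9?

-2034

Plug in k = 1, 2, 3: A + B + 2C = -10; 2A + B + 4C = -16; 3A + B + 8C = -30.
Subtracting the first from the second: A + 2C = -6.
Subtracting the second from the third: A + 4C = -14.
Solving: C = -4, A = 2, then B = -4.
So p_k = 2·k + (-4) + (-4)·2^k; at k=9 this is -2034.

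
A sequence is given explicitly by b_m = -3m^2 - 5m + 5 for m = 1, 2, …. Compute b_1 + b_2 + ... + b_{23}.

Over m = 1..23: Σm = 276, Σm² = 4324.
Total = (-3)·4324 + (-5)·276 + (5)·23 = -14237.

-14237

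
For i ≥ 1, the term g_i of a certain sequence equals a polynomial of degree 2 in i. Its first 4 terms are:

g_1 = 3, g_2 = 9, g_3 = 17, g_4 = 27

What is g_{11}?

1st diffs: 6, 8, 10.
2nd diffs: 2, 2 (constant).
So g_i = i^2 + 3i - 1.
Evaluating at i = 11 gives g_{11} = 153.

153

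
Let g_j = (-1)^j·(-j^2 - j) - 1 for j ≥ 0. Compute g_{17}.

305

(-1)^17 = -1; -j^2 - j at j=17 is -306; so g_{17} = 305.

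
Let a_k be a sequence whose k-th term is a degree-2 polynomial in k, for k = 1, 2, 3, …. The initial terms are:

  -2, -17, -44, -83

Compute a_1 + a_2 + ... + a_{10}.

-2135

1st diffs: -15, -27, -39.
2nd diffs: -12, -12 (constant).
Newton forward-difference form: a_k = -2 + (-15)·C(k-1,1) + (-12)·C(k-1,2).
Continuing: …, -134, -197, -272, -359, …, a_{10} = -569.
Summing k = 1..10 (10 terms) gives -2135.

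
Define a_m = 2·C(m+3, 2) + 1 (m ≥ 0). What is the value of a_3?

C(6, 2) = 15, so a_3 = 31.

31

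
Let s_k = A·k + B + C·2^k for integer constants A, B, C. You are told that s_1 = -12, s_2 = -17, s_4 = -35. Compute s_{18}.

-262205

The three given values yield: A + B + 2C = -12; 2A + B + 4C = -17; 4A + B + 16C = -35.
Subtracting the first from the second: A + 2C = -5.
Subtracting the second from the third: 2A + 12C = -18.
Solving: C = -1, A = -3, then B = -7.
Hence s_{18} = -3·18 + (-7) + (-1)·262144 = -262205.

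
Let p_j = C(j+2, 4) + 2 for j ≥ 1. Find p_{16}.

C(18, 4) = 3060, so p_{16} = 3062.

3062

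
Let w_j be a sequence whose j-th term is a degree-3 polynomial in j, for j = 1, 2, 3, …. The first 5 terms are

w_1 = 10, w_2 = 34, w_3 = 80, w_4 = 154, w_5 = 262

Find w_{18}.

1st diffs: 24, 46, 74, 108.
2nd diffs: 22, 28, 34.
3rd diffs: 6, 6 (constant).
Newton forward-difference form: w_j = 10 + 24·C(j-1,1) + 22·C(j-1,2) + 6·C(j-1,3).
At j = 18: j-1 = 17, so w_{18} = 10 + 408 + 2992 + 4080 = 7490.

7490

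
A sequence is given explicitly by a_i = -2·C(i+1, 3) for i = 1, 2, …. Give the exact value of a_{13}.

-728

C(14, 3) = 364, so a_{13} = -728.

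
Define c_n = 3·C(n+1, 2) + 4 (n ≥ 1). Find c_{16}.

412

C(17, 2) = 136, so c_{16} = 412.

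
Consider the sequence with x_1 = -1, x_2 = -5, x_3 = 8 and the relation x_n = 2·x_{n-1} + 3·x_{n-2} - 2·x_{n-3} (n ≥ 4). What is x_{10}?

Iterate the recurrence:
x_4 = 3; x_5 = 40; x_6 = 73; x_7 = 260; x_8 = 659; x_9 = 1952; x_{10} = 5361.

5361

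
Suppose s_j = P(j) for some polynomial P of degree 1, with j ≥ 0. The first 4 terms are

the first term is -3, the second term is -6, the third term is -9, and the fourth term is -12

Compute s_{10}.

1st diffs: -3, -3, -3 (constant).
So s_j = -3j - 3.
Evaluating at j = 10 gives s_{10} = -33.

-33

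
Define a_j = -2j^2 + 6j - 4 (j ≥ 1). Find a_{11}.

a_{11} = -2·11^2 + 6·11 - 4 = -180.

-180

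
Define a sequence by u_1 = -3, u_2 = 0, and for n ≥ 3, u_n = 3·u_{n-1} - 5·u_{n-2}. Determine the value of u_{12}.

24795

u_3 = 15, u_4 = 45, u_5 = 60, u_6 = -45, u_7 = -435, u_8 = -1080, u_9 = -1065, u_{10} = 2205, u_{11} = 11940, u_{12} = 24795.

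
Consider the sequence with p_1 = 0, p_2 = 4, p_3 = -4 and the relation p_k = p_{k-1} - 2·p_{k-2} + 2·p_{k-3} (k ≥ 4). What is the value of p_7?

Compute successive terms:
p_4 = -12;  p_5 = 4;  p_6 = 20;  p_7 = -12.

-12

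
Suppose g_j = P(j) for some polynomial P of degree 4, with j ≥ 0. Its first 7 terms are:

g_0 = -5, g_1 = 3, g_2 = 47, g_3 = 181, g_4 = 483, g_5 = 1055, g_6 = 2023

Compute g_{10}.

13215

1st diffs: 8, 44, 134, 302, 572, 968.
2nd diffs: 36, 90, 168, 270, 396.
3rd diffs: 54, 78, 102, 126.
4th diffs: 24, 24, 24 (constant).
So g_j = j^4 + 3j^3 + 2j^2 + 2j - 5.
Evaluating at j = 10 gives g_{10} = 13215.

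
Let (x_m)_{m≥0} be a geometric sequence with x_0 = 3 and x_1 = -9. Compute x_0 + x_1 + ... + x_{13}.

Common ratio r = -3.
x_m = 3·(-3)^(m-0).
S = 3·((-3)^14 - 1)/(-3 - 1) = 3·(4782969 - 1)/(-4) = -3587226.

-3587226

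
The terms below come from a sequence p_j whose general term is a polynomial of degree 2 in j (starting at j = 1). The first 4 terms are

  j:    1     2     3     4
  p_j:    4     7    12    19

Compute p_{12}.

1st diffs: 3, 5, 7.
2nd diffs: 2, 2 (constant).
So p_j = j^2 + 3.
Evaluating at j = 12 gives p_{12} = 147.

147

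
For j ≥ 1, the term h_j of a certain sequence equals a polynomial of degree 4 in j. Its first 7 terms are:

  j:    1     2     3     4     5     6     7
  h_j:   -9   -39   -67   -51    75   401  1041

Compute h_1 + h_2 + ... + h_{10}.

13668

1st diffs: -30, -28, 16, 126, 326, 640.
2nd diffs: 2, 44, 110, 200, 314.
3rd diffs: 42, 66, 90, 114.
4th diffs: 24, 24, 24 (constant).
So h_j = j^4 - 3j^3 - 6j^2 - 6j + 5.
Continuing: 2133, 3839, 6345.
Summing j = 1..10 (10 terms) gives 13668.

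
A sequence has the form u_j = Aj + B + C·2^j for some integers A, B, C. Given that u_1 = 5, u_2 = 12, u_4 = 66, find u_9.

2531

Plug in j = 1, 2, 4: A + B + 2C = 5; 2A + B + 4C = 12; 4A + B + 16C = 66.
Subtracting the first from the second: A + 2C = 7.
Subtracting the second from the third: 2A + 12C = 54.
Solving: C = 5, A = -3, then B = -2.
So u_j = -3·j + (-2) + 5·2^j; at j=9 this is 2531.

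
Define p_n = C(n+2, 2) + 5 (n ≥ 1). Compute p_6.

33

C(8, 2) = 28, so p_6 = 33.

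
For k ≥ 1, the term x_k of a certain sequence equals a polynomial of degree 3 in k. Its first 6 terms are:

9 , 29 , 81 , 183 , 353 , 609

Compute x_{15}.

1st diffs: 20, 52, 102, 170, 256.
2nd diffs: 32, 50, 68, 86.
3rd diffs: 18, 18, 18 (constant).
Newton forward-difference form: x_k = 9 + 20·C(k-1,1) + 32·C(k-1,2) + 18·C(k-1,3).
At k = 15: k-1 = 14, so x_{15} = 9 + 280 + 2912 + 6552 = 9753.

9753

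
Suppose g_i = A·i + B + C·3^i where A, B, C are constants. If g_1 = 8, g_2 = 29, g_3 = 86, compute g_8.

19703

Plug in i = 1, 2, 3: A + B + 3C = 8; 2A + B + 9C = 29; 3A + B + 27C = 86.
Subtracting the first from the second: A + 6C = 21.
Subtracting the second from the third: A + 18C = 57.
Solving: C = 3, A = 3, then B = -4.
Therefore g_8 = 24 + (-4) + 3·6561 = 19703.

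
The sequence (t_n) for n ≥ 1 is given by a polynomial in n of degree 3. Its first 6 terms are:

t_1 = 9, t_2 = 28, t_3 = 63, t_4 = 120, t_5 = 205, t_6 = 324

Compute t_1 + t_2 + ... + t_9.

2865

1st diffs: 19, 35, 57, 85, 119.
2nd diffs: 16, 22, 28, 34.
3rd diffs: 6, 6, 6 (constant).
So t_n = n^3 + 2n^2 + 6n.
Continuing: 483, 688, 945.
Summing n = 1..9 (9 terms) gives 2865.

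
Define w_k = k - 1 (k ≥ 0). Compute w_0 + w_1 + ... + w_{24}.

275

Over k = 0..24: Σk = 300.
Total = (1)·300 + (-1)·25 = 275.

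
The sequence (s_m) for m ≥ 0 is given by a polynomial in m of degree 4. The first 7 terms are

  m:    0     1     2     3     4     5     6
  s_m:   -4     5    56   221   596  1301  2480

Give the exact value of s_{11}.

22205

1st diffs: 9, 51, 165, 375, 705, 1179.
2nd diffs: 42, 114, 210, 330, 474.
3rd diffs: 72, 96, 120, 144.
4th diffs: 24, 24, 24 (constant).
Newton forward-difference form: s_m = -4 + 9·C(m,1) + 42·C(m,2) + 72·C(m,3) + 24·C(m,4).
At m = 11: m = 11, so s_{11} = -4 + 99 + 2310 + 11880 + 7920 = 22205.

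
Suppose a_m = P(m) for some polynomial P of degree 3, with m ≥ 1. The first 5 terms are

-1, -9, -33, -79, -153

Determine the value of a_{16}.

1st diffs: -8, -24, -46, -74.
2nd diffs: -16, -22, -28.
3rd diffs: -6, -6 (constant).
Newton forward-difference form: a_m = -1 + (-8)·C(m-1,1) + (-16)·C(m-1,2) + (-6)·C(m-1,3).
At m = 16: m-1 = 15, so a_{16} = -1 - 120 - 1680 - 2730 = -4531.

-4531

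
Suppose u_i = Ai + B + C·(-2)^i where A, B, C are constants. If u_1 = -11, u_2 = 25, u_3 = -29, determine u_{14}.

81997

Write the equations: A + B - 2C = -11; 2A + B + 4C = 25; 3A + B - 8C = -29.
Subtracting the first from the second: A + 6C = 36.
Subtracting the second from the third: A - 12C = -54.
Solving: C = 5, A = 6, then B = -7.
Therefore u_{14} = 84 + (-7) + 5·16384 = 81997.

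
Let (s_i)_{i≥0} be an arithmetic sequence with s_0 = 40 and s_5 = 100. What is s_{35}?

460

Common difference d = (100 - 40) / (5 - 0) = 12.
s_i = 40 + (i - 0)·12.
s_{35} = 40 + 35·12 = 460.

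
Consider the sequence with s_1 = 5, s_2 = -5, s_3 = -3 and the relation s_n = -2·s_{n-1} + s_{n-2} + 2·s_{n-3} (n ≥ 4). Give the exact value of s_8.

331

Compute successive terms:
s_4 = 11; s_5 = -35; s_6 = 75; s_7 = -163; s_8 = 331.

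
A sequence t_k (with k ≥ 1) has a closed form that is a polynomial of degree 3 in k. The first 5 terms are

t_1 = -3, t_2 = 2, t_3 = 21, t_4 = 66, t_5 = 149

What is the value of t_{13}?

3621

1st diffs: 5, 19, 45, 83.
2nd diffs: 14, 26, 38.
3rd diffs: 12, 12 (constant).
So t_k = 2k^3 - 5k^2 + 6k - 6.
Evaluating at k = 13 gives t_{13} = 3621.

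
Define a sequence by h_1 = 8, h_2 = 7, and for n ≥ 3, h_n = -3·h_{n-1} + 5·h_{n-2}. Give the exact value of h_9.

Iterate the recurrence:
h_3 = 19, h_4 = -22, h_5 = 161, h_6 = -593, h_7 = 2584, h_8 = -10717, h_9 = 45071.

45071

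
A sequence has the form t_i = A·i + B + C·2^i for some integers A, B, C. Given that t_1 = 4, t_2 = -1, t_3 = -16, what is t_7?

At i = 1, 2, 3: A + B + 2C = 4; 2A + B + 4C = -1; 3A + B + 8C = -16.
Subtracting the first from the second: A + 2C = -5.
Subtracting the second from the third: A + 4C = -15.
Solving: C = -5, A = 5, then B = 9.
So t_i = 5·i + 9 + (-5)·2^i; at i=7 this is -596.

-596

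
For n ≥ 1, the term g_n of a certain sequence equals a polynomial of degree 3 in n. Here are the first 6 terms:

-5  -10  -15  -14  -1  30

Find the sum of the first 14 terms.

5481

1st diffs: -5, -5, 1, 13, 31.
2nd diffs: 0, 6, 12, 18.
3rd diffs: 6, 6, 6 (constant).
Newton forward-difference form: g_n = -5 + (-5)·C(n-1,1) + 6·C(n-1,3).
Continuing: …, 85, 170, 291, 454, …, g_{14} = 1646.
Summing n = 1..14 (14 terms) gives 5481.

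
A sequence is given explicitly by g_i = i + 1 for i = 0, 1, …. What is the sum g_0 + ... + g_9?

Over i = 0..9: Σi = 45.
Total = (1)·45 + (1)·10 = 55.

55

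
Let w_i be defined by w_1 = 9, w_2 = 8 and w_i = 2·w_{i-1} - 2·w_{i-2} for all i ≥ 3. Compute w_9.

Compute successive terms:
w_3 = -2, w_4 = -20, w_5 = -36, w_6 = -32, w_7 = 8, w_8 = 80, w_9 = 144.

144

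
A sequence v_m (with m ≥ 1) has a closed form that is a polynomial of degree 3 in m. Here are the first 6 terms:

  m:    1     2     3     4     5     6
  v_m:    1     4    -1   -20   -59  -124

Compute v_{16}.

-3524

1st diffs: 3, -5, -19, -39, -65.
2nd diffs: -8, -14, -20, -26.
3rd diffs: -6, -6, -6 (constant).
Newton forward-difference form: v_m = 1 + 3·C(m-1,1) + (-8)·C(m-1,2) + (-6)·C(m-1,3).
At m = 16: m-1 = 15, so v_{16} = 1 + 45 - 840 - 2730 = -3524.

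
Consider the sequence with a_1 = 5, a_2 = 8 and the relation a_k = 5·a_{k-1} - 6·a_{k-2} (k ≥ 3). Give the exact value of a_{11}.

Applying the relation repeatedly:
a_3 = 10  a_4 = 2  a_5 = -50  a_6 = -262  a_7 = -1010  a_8 = -3478  a_9 = -11330  a_{10} = -35782  a_{11} = -110930.
(Characteristic roots are 3 and 2.)

-110930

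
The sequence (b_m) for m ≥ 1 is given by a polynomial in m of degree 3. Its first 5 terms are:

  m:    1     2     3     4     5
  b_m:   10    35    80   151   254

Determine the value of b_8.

1st diffs: 25, 45, 71, 103.
2nd diffs: 20, 26, 32.
3rd diffs: 6, 6 (constant).
Newton forward-difference form: b_m = 10 + 25·C(m-1,1) + 20·C(m-1,2) + 6·C(m-1,3).
At m = 8: m-1 = 7, so b_8 = 10 + 175 + 420 + 210 = 815.

815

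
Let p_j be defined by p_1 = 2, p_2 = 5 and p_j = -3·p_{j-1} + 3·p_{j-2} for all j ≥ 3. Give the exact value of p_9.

-31833

p_3 = -9;  p_4 = 42;  p_5 = -153;  p_6 = 585;  p_7 = -2214;  p_8 = 8397;  p_9 = -31833.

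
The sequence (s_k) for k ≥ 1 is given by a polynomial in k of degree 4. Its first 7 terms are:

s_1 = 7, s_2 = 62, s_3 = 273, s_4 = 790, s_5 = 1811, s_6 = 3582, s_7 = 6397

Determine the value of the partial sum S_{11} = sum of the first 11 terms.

1st diffs: 55, 211, 517, 1021, 1771, 2815.
2nd diffs: 156, 306, 504, 750, 1044.
3rd diffs: 150, 198, 246, 294.
4th diffs: 48, 48, 48 (constant).
Newton forward-difference form: s_k = 7 + 55·C(k-1,1) + 156·C(k-1,2) + 150·C(k-1,3) + 48·C(k-1,4).
Continuing: 10598, 16575, 24766, 35657.
Summing k = 1..11 (11 terms) gives 100518.

100518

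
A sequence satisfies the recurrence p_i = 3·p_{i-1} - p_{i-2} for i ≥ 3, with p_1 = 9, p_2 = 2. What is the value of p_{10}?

-3715

Applying the relation repeatedly:
p_3 = -3  p_4 = -11  p_5 = -30  p_6 = -79  p_7 = -207  p_8 = -542  p_9 = -1419  p_{10} = -3715.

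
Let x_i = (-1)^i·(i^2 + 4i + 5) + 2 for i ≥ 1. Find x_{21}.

(-1)^21 = -1; i^2 + 4i + 5 at i=21 is 530; so x_{21} = -528.

-528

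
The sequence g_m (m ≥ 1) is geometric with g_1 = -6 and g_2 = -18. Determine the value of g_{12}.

Common ratio r = 3.
g_m = (-6)·3^(m-1).
g_{12} = (-6)·3^11 = -1062882.

-1062882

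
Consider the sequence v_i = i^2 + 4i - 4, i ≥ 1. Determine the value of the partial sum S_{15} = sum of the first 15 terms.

Over i = 1..15: Σi = 120, Σi² = 1240.
Total = (1)·1240 + (4)·120 + (-4)·15 = 1660.

1660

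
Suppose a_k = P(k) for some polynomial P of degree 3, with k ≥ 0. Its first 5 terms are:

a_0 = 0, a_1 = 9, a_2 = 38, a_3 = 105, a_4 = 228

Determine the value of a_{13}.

1st diffs: 9, 29, 67, 123.
2nd diffs: 20, 38, 56.
3rd diffs: 18, 18 (constant).
Newton forward-difference form: a_k = 9·C(k,1) + 20·C(k,2) + 18·C(k,3).
At k = 13: k = 13, so a_{13} = 117 + 1560 + 5148 = 6825.

6825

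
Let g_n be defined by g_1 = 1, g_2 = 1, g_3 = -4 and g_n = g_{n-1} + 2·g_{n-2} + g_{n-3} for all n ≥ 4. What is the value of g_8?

-67

Step forward from the initial values:
g_4 = -1;  g_5 = -8;  g_6 = -14;  g_7 = -31;  g_8 = -67.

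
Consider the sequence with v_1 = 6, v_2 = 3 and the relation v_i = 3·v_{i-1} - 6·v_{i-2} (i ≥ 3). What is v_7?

1377

v_3 = -27, v_4 = -99, v_5 = -135, v_6 = 189, v_7 = 1377.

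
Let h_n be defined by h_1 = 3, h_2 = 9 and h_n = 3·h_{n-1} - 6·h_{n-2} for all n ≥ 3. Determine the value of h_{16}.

Compute successive terms:
h_3 = 9, h_4 = -27, h_5 = -135, …, h_{13} = -115911, h_{14} = 85293, h_{15} = 951345, h_{16} = 2342277.

2342277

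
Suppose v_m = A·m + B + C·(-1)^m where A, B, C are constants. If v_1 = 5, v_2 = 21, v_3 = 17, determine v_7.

Plug in m = 1, 2, 3: A + B - C = 5; 2A + B + C = 21; 3A + B - C = 17.
Subtracting the first from the second: A + 2C = 16.
Subtracting the second from the third: A - 2C = -4.
Solving: C = 5, A = 6, then B = 4.
So v_m = 6·m + 4 + 5·(-1)^m; at m=7 this is 41.

41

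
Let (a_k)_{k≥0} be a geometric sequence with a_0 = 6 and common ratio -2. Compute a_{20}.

a_k = 6·(-2)^(k-0).
a_{20} = 6·(-2)^20 = 6291456.

6291456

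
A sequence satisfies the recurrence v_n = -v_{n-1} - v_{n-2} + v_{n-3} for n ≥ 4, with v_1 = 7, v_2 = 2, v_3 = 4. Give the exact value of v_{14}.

v_4 = 1;  v_5 = -3;  v_6 = 6;  …;  v_{11} = -12;  v_{12} = 37;  v_{13} = -35;  v_{14} = -14.

-14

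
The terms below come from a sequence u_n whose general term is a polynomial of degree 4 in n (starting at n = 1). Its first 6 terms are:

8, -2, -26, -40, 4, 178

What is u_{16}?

1st diffs: -10, -24, -14, 44, 174.
2nd diffs: -14, 10, 58, 130.
3rd diffs: 24, 48, 72.
4th diffs: 24, 24 (constant).
Newton forward-difference form: u_n = 8 + (-10)·C(n-1,1) + (-14)·C(n-1,2) + 24·C(n-1,3) + 24·C(n-1,4).
At n = 16: n-1 = 15, so u_{16} = 8 - 150 - 1470 + 10920 + 32760 = 42068.

42068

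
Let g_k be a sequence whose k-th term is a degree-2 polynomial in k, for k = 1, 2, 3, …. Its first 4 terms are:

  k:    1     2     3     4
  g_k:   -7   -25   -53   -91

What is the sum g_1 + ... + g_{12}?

-3472

1st diffs: -18, -28, -38.
2nd diffs: -10, -10 (constant).
Newton forward-difference form: g_k = -7 + (-18)·C(k-1,1) + (-10)·C(k-1,2).
Continuing: …, -139, -197, -265, -343, …, g_{12} = -755.
Summing k = 1..12 (12 terms) gives -3472.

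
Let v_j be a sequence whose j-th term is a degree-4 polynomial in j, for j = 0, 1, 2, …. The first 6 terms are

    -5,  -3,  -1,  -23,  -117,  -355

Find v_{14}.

1st diffs: 2, 2, -22, -94, -238.
2nd diffs: 0, -24, -72, -144.
3rd diffs: -24, -48, -72.
4th diffs: -24, -24 (constant).
Newton forward-difference form: v_j = -5 + 2·C(j,1) + (-24)·C(j,3) + (-24)·C(j,4).
At j = 14: j = 14, so v_{14} = -5 + 28 - 8736 - 24024 = -32737.

-32737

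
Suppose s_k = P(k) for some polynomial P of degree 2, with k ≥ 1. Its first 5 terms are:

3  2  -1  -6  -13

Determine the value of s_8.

-46

1st diffs: -1, -3, -5, -7.
2nd diffs: -2, -2, -2 (constant).
Newton forward-difference form: s_k = 3 + (-1)·C(k-1,1) + (-2)·C(k-1,2).
At k = 8: k-1 = 7, so s_8 = 3 - 7 - 42 = -46.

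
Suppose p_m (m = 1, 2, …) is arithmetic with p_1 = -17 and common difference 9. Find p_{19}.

p_m = -17 + (m - 1)·9.
p_{19} = -17 + 18·9 = 145.

145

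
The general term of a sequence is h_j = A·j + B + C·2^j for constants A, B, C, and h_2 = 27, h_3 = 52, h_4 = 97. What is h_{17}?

655442

Plug in j = 2, 3, 4: 2A + B + 4C = 27; 3A + B + 8C = 52; 4A + B + 16C = 97.
Subtracting the first from the second: A + 4C = 25.
Subtracting the second from the third: A + 8C = 45.
Solving: C = 5, A = 5, then B = -3.
Hence h_{17} = 5·17 + (-3) + 5·131072 = 655442.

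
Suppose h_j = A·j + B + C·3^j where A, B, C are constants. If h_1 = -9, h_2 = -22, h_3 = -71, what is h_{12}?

Write the equations: A + B + 3C = -9; 2A + B + 9C = -22; 3A + B + 27C = -71.
Subtracting the first from the second: A + 6C = -13.
Subtracting the second from the third: A + 18C = -49.
Solving: C = -3, A = 5, then B = -5.
So h_j = 5·j + (-5) + (-3)·3^j; at j=12 this is -1594268.

-1594268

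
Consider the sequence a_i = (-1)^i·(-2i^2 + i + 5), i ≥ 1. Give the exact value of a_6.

(-1)^6 = 1; -2i^2 + i + 5 at i=6 is -61; so a_6 = -61.

-61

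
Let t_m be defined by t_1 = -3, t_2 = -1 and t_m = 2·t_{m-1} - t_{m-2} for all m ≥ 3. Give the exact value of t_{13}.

t_3 = 1; t_4 = 3; t_5 = 5; …; t_{10} = 15; t_{11} = 17; t_{12} = 19; t_{13} = 21.
(Characteristic roots are 1 and 1.)

21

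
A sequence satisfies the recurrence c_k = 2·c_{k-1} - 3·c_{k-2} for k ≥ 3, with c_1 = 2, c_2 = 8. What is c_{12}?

-1972

Iterate the recurrence:
c_3 = 10; c_4 = -4; c_5 = -38; c_6 = -64; c_7 = -14; c_8 = 164; c_9 = 370; c_{10} = 248; c_{11} = -614; c_{12} = -1972.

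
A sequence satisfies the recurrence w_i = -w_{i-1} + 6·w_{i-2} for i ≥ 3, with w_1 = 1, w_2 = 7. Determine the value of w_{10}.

20707

w_3 = -1;  w_4 = 43;  w_5 = -49;  w_6 = 307;  w_7 = -601;  w_8 = 2443;  w_9 = -6049;  w_{10} = 20707.
(Characteristic roots are 2 and -3.)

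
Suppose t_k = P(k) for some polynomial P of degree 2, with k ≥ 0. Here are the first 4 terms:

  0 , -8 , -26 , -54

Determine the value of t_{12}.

-756

1st diffs: -8, -18, -28.
2nd diffs: -10, -10 (constant).
Newton forward-difference form: t_k = (-8)·C(k,1) + (-10)·C(k,2).
At k = 12: k = 12, so t_{12} = -96 - 660 = -756.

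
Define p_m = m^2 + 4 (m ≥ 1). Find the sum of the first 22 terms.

Over m = 1..22: Σm = 253, Σm² = 3795.
Total = (1)·3795 + (4)·22 = 3883.

3883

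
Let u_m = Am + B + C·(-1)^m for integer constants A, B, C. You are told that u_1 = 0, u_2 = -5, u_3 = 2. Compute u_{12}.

5

Write the equations: A + B - C = 0; 2A + B + C = -5; 3A + B - C = 2.
Subtracting the first from the second: A + 2C = -5.
Subtracting the second from the third: A - 2C = 7.
Solving: C = -3, A = 1, then B = -4.
Therefore u_{12} = 12 + (-4) + (-3)·1 = 5.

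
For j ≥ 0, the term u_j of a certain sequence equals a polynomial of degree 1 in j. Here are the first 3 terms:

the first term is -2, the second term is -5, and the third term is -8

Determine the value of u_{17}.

-53

1st diffs: -3, -3 (constant).
So u_j = -3j - 2.
Evaluating at j = 17 gives u_{17} = -53.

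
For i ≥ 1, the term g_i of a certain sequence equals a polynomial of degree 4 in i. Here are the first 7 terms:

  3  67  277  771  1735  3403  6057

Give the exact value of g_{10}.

23475

1st diffs: 64, 210, 494, 964, 1668, 2654.
2nd diffs: 146, 284, 470, 704, 986.
3rd diffs: 138, 186, 234, 282.
4th diffs: 48, 48, 48 (constant).
Newton forward-difference form: g_i = 3 + 64·C(i-1,1) + 146·C(i-1,2) + 138·C(i-1,3) + 48·C(i-1,4).
At i = 10: i-1 = 9, so g_{10} = 3 + 576 + 5256 + 11592 + 6048 = 23475.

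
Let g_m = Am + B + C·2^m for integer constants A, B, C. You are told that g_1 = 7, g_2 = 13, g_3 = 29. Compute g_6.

297

The three given values yield: A + B + 2C = 7; 2A + B + 4C = 13; 3A + B + 8C = 29.
Subtracting the first from the second: A + 2C = 6.
Subtracting the second from the third: A + 4C = 16.
Solving: C = 5, A = -4, then B = 1.
Therefore g_6 = -24 + 1 + 5·64 = 297.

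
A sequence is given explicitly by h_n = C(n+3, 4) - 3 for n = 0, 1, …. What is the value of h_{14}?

C(17, 4) = 2380, so h_{14} = 2377.

2377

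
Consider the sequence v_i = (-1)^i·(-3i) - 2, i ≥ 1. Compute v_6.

(-1)^6 = 1; -3i at i=6 is -18; so v_6 = -20.

-20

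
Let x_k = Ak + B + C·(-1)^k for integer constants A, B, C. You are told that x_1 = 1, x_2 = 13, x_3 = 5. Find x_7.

13

Write the equations: A + B - C = 1; 2A + B + C = 13; 3A + B - C = 5.
Subtracting the first from the second: A + 2C = 12.
Subtracting the second from the third: A - 2C = -8.
Solving: C = 5, A = 2, then B = 4.
Therefore x_7 = 14 + 4 + 5·(-1) = 13.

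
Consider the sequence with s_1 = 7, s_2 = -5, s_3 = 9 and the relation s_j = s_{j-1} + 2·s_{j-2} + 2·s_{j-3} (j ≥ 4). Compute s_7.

s_4 = 13;  s_5 = 21;  s_6 = 65;  s_7 = 133.

133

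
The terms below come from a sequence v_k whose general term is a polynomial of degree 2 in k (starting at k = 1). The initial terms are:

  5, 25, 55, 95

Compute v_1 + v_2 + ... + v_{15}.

6725

1st diffs: 20, 30, 40.
2nd diffs: 10, 10 (constant).
Newton forward-difference form: v_k = 5 + 20·C(k-1,1) + 10·C(k-1,2).
Continuing: …, 145, 205, 275, 355, …, v_{15} = 1195.
Summing k = 1..15 (15 terms) gives 6725.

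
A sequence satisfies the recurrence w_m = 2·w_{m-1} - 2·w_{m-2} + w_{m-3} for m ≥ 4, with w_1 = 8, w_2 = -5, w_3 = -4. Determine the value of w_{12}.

22

Iterate the recurrence:
w_4 = 10, w_5 = 23, w_6 = 22, w_7 = 8, w_8 = -5, w_9 = -4, w_{10} = 10, w_{11} = 23, w_{12} = 22.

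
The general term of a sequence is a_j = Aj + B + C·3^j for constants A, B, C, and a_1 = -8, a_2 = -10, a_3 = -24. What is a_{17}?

The three given values yield: A + B + 3C = -8; 2A + B + 9C = -10; 3A + B + 27C = -24.
Subtracting the first from the second: A + 6C = -2.
Subtracting the second from the third: A + 18C = -14.
Solving: C = -1, A = 4, then B = -9.
So a_j = 4·j + (-9) + (-1)·3^j; at j=17 this is -129140104.

-129140104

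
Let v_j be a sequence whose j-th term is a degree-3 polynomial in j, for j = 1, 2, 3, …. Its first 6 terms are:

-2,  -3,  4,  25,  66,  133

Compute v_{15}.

1st diffs: -1, 7, 21, 41, 67.
2nd diffs: 8, 14, 20, 26.
3rd diffs: 6, 6, 6 (constant).
So v_j = j^3 - 2j^2 - 2j + 1.
Evaluating at j = 15 gives v_{15} = 2896.

2896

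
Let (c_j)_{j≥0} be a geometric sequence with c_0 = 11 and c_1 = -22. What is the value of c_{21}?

-23068672

Common ratio r = -2.
c_j = 11·(-2)^(j-0).
c_{21} = 11·(-2)^21 = -23068672.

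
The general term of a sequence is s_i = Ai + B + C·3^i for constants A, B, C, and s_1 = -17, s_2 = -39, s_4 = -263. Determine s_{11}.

-531489

Write the equations: A + B + 3C = -17; 2A + B + 9C = -39; 4A + B + 81C = -263.
Subtracting the first from the second: A + 6C = -22.
Subtracting the second from the third: 2A + 72C = -224.
Solving: C = -3, A = -4, then B = -4.
So s_i = -4·i + (-4) + (-3)·3^i; at i=11 this is -531489.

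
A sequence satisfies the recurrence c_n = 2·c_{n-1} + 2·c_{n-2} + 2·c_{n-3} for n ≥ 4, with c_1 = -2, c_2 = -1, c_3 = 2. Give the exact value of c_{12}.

-3200

c_4 = -2, c_5 = -2, c_6 = -4, c_7 = -16, c_8 = -44, c_9 = -128, c_{10} = -376, c_{11} = -1096, c_{12} = -3200.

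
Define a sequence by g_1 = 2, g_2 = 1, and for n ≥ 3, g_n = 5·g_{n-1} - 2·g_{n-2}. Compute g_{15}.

Applying the relation repeatedly:
g_3 = 1;  g_4 = 3;  g_5 = 13;  …;  g_{12} = 531243;  g_{13} = 2423293;  g_{14} = 11053979;  g_{15} = 50423309.

50423309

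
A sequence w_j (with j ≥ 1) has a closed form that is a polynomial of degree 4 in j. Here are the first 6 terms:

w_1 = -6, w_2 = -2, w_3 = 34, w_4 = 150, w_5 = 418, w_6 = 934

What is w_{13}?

24594

1st diffs: 4, 36, 116, 268, 516.
2nd diffs: 32, 80, 152, 248.
3rd diffs: 48, 72, 96.
4th diffs: 24, 24 (constant).
So w_j = j^4 - 2j^3 + 3j^2 - 6j - 2.
Evaluating at j = 13 gives w_{13} = 24594.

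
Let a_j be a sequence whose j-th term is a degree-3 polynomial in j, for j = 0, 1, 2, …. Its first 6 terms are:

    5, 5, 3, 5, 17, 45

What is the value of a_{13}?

1st diffs: 0, -2, 2, 12, 28.
2nd diffs: -2, 4, 10, 16.
3rd diffs: 6, 6, 6 (constant).
So a_j = j^3 - 4j^2 + 3j + 5.
Evaluating at j = 13 gives a_{13} = 1565.

1565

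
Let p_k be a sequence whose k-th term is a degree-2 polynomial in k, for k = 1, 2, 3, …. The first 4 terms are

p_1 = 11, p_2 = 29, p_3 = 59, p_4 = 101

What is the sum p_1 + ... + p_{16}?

1st diffs: 18, 30, 42.
2nd diffs: 12, 12 (constant).
So p_k = 6k^2 + 5.
Continuing: …, 155, 221, 299, 389, …, p_{16} = 1541.
Summing k = 1..16 (16 terms) gives 9056.

9056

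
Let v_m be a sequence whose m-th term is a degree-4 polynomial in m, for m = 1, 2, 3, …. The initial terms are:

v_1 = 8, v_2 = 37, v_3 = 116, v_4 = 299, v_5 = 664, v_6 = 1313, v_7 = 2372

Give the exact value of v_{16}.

63023

1st diffs: 29, 79, 183, 365, 649, 1059.
2nd diffs: 50, 104, 182, 284, 410.
3rd diffs: 54, 78, 102, 126.
4th diffs: 24, 24, 24 (constant).
So v_m = m^4 - m^3 + 6m^2 + 3m - 1.
Evaluating at m = 16 gives v_{16} = 63023.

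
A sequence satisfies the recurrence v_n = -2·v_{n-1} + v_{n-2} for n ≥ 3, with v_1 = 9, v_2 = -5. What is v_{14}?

Step forward from the initial values:
v_3 = 19  v_4 = -43  v_5 = 105  …  v_{11} = 20755  v_{12} = -50107  v_{13} = 120969  v_{14} = -292045.

-292045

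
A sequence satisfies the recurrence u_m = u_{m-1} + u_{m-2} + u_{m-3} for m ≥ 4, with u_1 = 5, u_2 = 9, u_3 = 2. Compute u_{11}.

994

Step forward from the initial values:
u_4 = 16; u_5 = 27; u_6 = 45; u_7 = 88; u_8 = 160; u_9 = 293; u_{10} = 541; u_{11} = 994.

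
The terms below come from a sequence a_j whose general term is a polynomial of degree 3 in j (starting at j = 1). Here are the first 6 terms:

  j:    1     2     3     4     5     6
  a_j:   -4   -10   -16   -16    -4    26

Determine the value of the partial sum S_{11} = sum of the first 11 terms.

1606

1st diffs: -6, -6, 0, 12, 30.
2nd diffs: 0, 6, 12, 18.
3rd diffs: 6, 6, 6 (constant).
Newton forward-difference form: a_j = -4 + (-6)·C(j-1,1) + 6·C(j-1,3).
Continuing: …, 80, 164, 284, 446, …, a_{11} = 656.
Summing j = 1..11 (11 terms) gives 1606.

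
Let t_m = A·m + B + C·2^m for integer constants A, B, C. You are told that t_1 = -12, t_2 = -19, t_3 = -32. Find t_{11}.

-6160

The three given values yield: A + B + 2C = -12; 2A + B + 4C = -19; 3A + B + 8C = -32.
Subtracting the first from the second: A + 2C = -7.
Subtracting the second from the third: A + 4C = -13.
Solving: C = -3, A = -1, then B = -5.
So t_m = -1·m + (-5) + (-3)·2^m; at m=11 this is -6160.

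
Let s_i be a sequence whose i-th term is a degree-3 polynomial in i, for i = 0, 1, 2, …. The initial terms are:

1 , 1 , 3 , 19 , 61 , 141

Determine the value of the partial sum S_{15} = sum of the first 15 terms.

1st diffs: 0, 2, 16, 42, 80.
2nd diffs: 2, 14, 26, 38.
3rd diffs: 12, 12, 12 (constant).
So s_i = 2i^3 - 5i^2 + 3i + 1.
Continuing: …, 271, 463, 729, 1081, …, s_{14} = 4551.
Summing i = 0..14 (15 terms) gives 17305.

17305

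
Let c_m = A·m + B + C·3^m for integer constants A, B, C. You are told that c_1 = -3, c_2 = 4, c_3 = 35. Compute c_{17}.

At m = 1, 2, 3: A + B + 3C = -3; 2A + B + 9C = 4; 3A + B + 27C = 35.
Subtracting the first from the second: A + 6C = 7.
Subtracting the second from the third: A + 18C = 31.
Solving: C = 2, A = -5, then B = -4.
Therefore c_{17} = -85 + (-4) + 2·129140163 = 258280237.

258280237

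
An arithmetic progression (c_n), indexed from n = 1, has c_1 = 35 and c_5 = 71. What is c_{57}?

539

Common difference d = (71 - 35) / (5 - 1) = 9.
c_n = 35 + (n - 1)·9.
c_{57} = 35 + 56·9 = 539.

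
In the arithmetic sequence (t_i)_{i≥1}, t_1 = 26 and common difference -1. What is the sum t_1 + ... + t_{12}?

t_i = 26 + (i - 1)·(-1).
t_{12} = 15; S = 12·(26 + 15)/2 = 246.

246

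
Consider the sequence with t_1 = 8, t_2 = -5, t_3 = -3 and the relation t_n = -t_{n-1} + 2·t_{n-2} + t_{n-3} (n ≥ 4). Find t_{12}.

522

Applying the relation repeatedly:
t_4 = 1  t_5 = -12  t_6 = 11  t_7 = -34  t_8 = 44  t_9 = -101  t_{10} = 155  t_{11} = -313  t_{12} = 522.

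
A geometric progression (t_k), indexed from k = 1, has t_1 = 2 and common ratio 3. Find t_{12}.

354294

t_k = 2·3^(k-1).
t_{12} = 2·3^11 = 354294.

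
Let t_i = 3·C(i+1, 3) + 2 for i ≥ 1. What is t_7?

C(8, 3) = 56, so t_7 = 170.

170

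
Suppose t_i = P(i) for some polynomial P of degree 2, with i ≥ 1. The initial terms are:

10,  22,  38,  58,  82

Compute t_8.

1st diffs: 12, 16, 20, 24.
2nd diffs: 4, 4, 4 (constant).
Newton forward-difference form: t_i = 10 + 12·C(i-1,1) + 4·C(i-1,2).
At i = 8: i-1 = 7, so t_8 = 10 + 84 + 84 = 178.

178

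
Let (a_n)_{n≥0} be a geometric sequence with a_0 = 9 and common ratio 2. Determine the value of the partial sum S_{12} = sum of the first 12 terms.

36855

a_n = 9·2^(n-0).
S = 9·(2^12 - 1)/(2 - 1) = 9·(4096 - 1)/(1) = 36855.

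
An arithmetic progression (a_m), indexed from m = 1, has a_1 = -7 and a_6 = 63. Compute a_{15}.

189

Common difference d = (63 - (-7)) / (6 - 1) = 14.
a_m = -7 + (m - 1)·14.
a_{15} = -7 + 14·14 = 189.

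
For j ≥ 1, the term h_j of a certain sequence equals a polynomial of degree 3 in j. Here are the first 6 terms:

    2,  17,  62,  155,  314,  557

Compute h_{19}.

1st diffs: 15, 45, 93, 159, 243.
2nd diffs: 30, 48, 66, 84.
3rd diffs: 18, 18, 18 (constant).
So h_j = 3j^3 - 3j^2 + 3j - 1.
Evaluating at j = 19 gives h_{19} = 19550.

19550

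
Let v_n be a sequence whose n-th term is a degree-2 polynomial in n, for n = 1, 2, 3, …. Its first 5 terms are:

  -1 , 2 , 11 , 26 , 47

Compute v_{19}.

1st diffs: 3, 9, 15, 21.
2nd diffs: 6, 6, 6 (constant).
So v_n = 3n^2 - 6n + 2.
Evaluating at n = 19 gives v_{19} = 971.

971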